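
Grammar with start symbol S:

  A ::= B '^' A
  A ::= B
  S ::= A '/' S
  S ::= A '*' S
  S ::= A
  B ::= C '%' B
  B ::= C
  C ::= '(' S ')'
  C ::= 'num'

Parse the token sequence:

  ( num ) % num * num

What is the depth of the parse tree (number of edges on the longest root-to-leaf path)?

8

[S [A [B [C ( [S [A [B [C num]]]] )] % [B [C num]]]] * [S [A [B [C num]]]]]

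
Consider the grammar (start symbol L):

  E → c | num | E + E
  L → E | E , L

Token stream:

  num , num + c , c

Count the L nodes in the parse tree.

[L [E num] , [L [E [E num] + [E c]] , [L [E c]]]]

3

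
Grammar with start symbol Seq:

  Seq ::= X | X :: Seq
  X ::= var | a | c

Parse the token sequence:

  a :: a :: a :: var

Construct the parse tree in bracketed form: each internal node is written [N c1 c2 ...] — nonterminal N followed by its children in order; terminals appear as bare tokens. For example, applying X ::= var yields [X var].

[Seq [X a] :: [Seq [X a] :: [Seq [X a] :: [Seq [X var]]]]]

Seq
X :: Seq
a :: Seq
a :: X :: Seq
a :: a :: Seq
a :: a :: X :: Seq
a :: a :: a :: Seq
a :: a :: a :: X
a :: a :: a :: var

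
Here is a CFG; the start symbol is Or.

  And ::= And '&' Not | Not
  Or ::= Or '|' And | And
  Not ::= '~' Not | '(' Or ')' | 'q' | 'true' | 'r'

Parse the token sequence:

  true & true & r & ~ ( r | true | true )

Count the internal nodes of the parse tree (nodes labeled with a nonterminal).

19

[Or [And [And [And [And [Not true]] & [Not true]] & [Not r]] & [Not ~ [Not ( [Or [Or [Or [And [Not r]]] | [And [Not true]]] | [And [Not true]]] )]]]]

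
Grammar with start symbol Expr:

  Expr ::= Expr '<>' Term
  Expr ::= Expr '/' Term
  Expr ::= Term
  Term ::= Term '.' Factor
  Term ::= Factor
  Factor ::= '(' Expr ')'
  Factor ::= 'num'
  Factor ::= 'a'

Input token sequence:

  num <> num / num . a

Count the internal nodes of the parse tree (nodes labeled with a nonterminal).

[Expr [Expr [Expr [Term [Factor num]]] <> [Term [Factor num]]] / [Term [Term [Factor num]] . [Factor a]]]

11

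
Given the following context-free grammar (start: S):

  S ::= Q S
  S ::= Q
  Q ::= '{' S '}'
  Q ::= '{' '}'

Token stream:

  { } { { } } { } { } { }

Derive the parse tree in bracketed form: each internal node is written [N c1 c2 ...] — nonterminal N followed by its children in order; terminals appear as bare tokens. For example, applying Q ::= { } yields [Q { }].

[S [Q { }] [S [Q { [S [Q { }]] }] [S [Q { }] [S [Q { }] [S [Q { }]]]]]]

S
Q S
{ } S
{ } Q S
{ } { S } S
{ } { Q } S
{ } { { } } S
{ } { { } } Q S
{ } { { } } { } S
{ } { { } } { } Q S
{ } { { } } { } { } S
{ } { { } } { } { } Q
{ } { { } } { } { } { }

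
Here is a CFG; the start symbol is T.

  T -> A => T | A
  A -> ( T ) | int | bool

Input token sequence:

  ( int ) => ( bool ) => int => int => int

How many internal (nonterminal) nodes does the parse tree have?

[T [A ( [T [A int]] )] => [T [A ( [T [A bool]] )] => [T [A int] => [T [A int] => [T [A int]]]]]]

14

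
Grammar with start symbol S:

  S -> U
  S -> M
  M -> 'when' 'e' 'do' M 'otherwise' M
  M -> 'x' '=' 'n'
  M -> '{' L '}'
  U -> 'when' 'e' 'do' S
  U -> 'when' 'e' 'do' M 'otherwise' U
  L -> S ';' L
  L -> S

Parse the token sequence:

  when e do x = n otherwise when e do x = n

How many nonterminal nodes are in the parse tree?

6

[S [U when e do [M x = n] otherwise [U when e do [S [M x = n]]]]]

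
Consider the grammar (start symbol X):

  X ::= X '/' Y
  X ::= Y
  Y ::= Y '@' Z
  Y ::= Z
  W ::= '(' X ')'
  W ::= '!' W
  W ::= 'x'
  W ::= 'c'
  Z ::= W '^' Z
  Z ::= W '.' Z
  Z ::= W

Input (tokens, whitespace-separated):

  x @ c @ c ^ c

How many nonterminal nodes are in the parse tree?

[X [Y [Y [Y [Z [W x]]] @ [Z [W c]]] @ [Z [W c] ^ [Z [W c]]]]]

12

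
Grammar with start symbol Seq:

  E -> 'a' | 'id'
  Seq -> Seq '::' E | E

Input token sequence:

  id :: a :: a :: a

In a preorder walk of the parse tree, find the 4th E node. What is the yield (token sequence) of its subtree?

[Seq [Seq [Seq [Seq [E id]] :: [E a]] :: [E a]] :: [E a]]

a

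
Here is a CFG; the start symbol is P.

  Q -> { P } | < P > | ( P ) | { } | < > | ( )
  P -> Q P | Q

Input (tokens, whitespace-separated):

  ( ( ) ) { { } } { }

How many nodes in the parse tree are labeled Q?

5

[P [Q ( [P [Q ( )]] )] [P [Q { [P [Q { }]] }] [P [Q { }]]]]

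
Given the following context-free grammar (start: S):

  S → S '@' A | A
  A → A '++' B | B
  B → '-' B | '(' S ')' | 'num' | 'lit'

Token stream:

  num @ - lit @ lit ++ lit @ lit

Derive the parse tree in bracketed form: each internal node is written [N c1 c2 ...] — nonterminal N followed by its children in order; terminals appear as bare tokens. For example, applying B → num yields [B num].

[S [S [S [S [A [B num]]] @ [A [B - [B lit]]]] @ [A [A [B lit]] ++ [B lit]]] @ [A [B lit]]]

S
S @ A
S @ A @ A
S @ A @ A @ A
A @ A @ A @ A
B @ A @ A @ A
num @ A @ A @ A
num @ B @ A @ A
num @ - B @ A @ A
num @ - lit @ A @ A
num @ - lit @ A ++ B @ A
num @ - lit @ B ++ B @ A
num @ - lit @ lit ++ B @ A
num @ - lit @ lit ++ lit @ A
num @ - lit @ lit ++ lit @ B
num @ - lit @ lit ++ lit @ lit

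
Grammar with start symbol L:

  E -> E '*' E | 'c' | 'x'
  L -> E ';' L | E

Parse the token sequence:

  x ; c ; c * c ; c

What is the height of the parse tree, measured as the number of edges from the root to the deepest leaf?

5

[L [E x] ; [L [E c] ; [L [E [E c] * [E c]] ; [L [E c]]]]]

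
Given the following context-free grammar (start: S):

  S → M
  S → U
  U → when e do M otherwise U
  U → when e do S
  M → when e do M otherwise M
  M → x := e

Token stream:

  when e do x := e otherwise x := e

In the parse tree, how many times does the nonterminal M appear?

3

[S [M when e do [M x := e] otherwise [M x := e]]]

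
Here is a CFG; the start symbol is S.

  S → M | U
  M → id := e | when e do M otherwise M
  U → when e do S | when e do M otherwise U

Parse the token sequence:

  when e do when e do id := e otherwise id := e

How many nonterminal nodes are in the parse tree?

[S [U when e do [S [M when e do [M id := e] otherwise [M id := e]]]]]

6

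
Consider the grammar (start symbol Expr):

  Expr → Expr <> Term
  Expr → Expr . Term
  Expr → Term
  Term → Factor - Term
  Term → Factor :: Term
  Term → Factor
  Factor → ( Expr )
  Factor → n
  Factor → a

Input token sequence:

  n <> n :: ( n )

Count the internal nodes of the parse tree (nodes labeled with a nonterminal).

11

[Expr [Expr [Term [Factor n]]] <> [Term [Factor n] :: [Term [Factor ( [Expr [Term [Factor n]]] )]]]]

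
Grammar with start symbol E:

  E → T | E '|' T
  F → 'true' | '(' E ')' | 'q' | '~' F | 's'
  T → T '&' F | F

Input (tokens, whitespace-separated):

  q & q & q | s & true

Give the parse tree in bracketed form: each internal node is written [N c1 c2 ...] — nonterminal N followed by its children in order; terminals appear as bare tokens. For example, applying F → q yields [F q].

E
E | T
T | T
T & F | T
T & F & F | T
F & F & F | T
q & F & F | T
q & q & F | T
q & q & q | T
q & q & q | T & F
q & q & q | F & F
q & q & q | s & F
q & q & q | s & true

[E [E [T [T [T [F q]] & [F q]] & [F q]]] | [T [T [F s]] & [F true]]]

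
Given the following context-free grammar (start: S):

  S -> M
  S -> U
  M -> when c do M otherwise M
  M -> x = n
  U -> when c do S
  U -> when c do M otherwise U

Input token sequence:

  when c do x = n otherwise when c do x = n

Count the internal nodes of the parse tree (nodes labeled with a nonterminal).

6

[S [U when c do [M x = n] otherwise [U when c do [S [M x = n]]]]]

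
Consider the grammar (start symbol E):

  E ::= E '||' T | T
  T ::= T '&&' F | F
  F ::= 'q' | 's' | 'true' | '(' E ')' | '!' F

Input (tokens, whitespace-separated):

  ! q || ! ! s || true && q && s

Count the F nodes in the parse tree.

8

[E [E [E [T [F ! [F q]]]] || [T [F ! [F ! [F s]]]]] || [T [T [T [F true]] && [F q]] && [F s]]]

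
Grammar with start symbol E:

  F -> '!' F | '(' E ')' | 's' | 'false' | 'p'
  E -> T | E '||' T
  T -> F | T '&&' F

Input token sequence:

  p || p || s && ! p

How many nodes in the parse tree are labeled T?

[E [E [E [T [F p]]] || [T [F p]]] || [T [T [F s]] && [F ! [F p]]]]

4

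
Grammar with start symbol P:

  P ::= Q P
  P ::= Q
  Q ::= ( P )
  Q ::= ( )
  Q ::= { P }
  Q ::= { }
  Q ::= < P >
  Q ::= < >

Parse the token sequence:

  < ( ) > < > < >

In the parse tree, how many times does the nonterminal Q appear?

[P [Q < [P [Q ( )]] >] [P [Q < >] [P [Q < >]]]]

4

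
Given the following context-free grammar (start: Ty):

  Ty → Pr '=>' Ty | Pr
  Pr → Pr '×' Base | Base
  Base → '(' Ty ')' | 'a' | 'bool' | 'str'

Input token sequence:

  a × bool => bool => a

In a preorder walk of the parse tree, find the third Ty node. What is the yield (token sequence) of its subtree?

a

[Ty [Pr [Pr [Base a]] × [Base bool]] => [Ty [Pr [Base bool]] => [Ty [Pr [Base a]]]]]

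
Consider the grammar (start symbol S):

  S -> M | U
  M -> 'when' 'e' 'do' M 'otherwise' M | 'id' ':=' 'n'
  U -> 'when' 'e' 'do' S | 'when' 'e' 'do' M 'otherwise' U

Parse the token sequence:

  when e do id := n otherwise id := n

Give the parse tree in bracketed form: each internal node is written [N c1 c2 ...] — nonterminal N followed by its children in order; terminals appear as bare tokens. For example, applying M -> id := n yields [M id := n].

[S [M when e do [M id := n] otherwise [M id := n]]]

S
M
when e do M otherwise M
when e do id := n otherwise M
when e do id := n otherwise id := n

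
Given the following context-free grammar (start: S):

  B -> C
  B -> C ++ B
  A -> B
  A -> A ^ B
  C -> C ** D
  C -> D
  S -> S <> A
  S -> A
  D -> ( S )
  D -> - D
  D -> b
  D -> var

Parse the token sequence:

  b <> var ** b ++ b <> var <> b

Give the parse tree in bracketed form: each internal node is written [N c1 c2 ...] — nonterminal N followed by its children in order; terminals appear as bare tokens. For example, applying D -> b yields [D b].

[S [S [S [S [A [B [C [D b]]]]] <> [A [B [C [C [D var]] ** [D b]] ++ [B [C [D b]]]]]] <> [A [B [C [D var]]]]] <> [A [B [C [D b]]]]]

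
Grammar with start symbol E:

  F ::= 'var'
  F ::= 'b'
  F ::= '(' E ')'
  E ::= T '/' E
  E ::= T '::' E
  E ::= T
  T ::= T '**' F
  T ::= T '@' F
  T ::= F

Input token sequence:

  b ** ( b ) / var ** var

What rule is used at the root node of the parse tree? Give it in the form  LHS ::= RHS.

[E [T [T [F b]] ** [F ( [E [T [F b]]] )]] / [E [T [T [F var]] ** [F var]]]]

E ::= T '/' E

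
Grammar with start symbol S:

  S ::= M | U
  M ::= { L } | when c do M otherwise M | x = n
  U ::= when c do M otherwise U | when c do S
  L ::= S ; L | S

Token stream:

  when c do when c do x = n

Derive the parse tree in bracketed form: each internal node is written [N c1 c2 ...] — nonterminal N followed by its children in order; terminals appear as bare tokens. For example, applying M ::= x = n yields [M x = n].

[S [U when c do [S [U when c do [S [M x = n]]]]]]

S
U
when c do S
when c do U
when c do when c do S
when c do when c do M
when c do when c do x = n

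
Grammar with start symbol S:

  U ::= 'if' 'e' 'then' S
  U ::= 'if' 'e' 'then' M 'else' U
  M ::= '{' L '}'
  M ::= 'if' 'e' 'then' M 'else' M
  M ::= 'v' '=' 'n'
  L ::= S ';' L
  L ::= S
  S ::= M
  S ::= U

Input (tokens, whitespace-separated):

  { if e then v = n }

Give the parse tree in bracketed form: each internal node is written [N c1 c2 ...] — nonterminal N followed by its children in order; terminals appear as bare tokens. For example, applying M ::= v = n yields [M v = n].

S
M
{ L }
{ S }
{ U }
{ if e then S }
{ if e then M }
{ if e then v = n }

[S [M { [L [S [U if e then [S [M v = n]]]]] }]]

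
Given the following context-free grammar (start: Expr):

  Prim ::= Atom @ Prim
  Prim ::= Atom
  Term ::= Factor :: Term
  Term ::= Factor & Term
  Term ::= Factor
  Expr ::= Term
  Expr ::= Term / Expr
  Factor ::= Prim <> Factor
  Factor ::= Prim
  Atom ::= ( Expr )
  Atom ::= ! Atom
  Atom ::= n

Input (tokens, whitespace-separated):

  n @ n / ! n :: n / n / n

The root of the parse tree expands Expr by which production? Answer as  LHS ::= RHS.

Expr ::= Term / Expr

[Expr [Term [Factor [Prim [Atom n] @ [Prim [Atom n]]]]] / [Expr [Term [Factor [Prim [Atom ! [Atom n]]]] :: [Term [Factor [Prim [Atom n]]]]] / [Expr [Term [Factor [Prim [Atom n]]]] / [Expr [Term [Factor [Prim [Atom n]]]]]]]]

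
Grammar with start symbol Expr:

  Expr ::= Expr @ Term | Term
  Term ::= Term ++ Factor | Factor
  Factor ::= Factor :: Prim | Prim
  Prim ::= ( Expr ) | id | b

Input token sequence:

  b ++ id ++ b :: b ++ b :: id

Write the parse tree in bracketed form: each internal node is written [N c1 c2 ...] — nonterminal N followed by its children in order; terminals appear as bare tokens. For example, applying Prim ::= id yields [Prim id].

Expr
Term
Term ++ Factor
Term ++ Factor ++ Factor
Term ++ Factor ++ Factor ++ Factor
Factor ++ Factor ++ Factor ++ Factor
Prim ++ Factor ++ Factor ++ Factor
b ++ Factor ++ Factor ++ Factor
b ++ Prim ++ Factor ++ Factor
b ++ id ++ Factor ++ Factor
b ++ id ++ Factor :: Prim ++ Factor
b ++ id ++ Prim :: Prim ++ Factor
b ++ id ++ b :: Prim ++ Factor
b ++ id ++ b :: b ++ Factor
b ++ id ++ b :: b ++ Factor :: Prim
b ++ id ++ b :: b ++ Prim :: Prim
b ++ id ++ b :: b ++ b :: Prim
b ++ id ++ b :: b ++ b :: id

[Expr [Term [Term [Term [Term [Factor [Prim b]]] ++ [Factor [Prim id]]] ++ [Factor [Factor [Prim b]] :: [Prim b]]] ++ [Factor [Factor [Prim b]] :: [Prim id]]]]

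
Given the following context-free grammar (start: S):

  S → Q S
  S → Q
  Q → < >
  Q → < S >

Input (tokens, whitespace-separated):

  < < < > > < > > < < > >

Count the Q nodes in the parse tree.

[S [Q < [S [Q < [S [Q < >]] >] [S [Q < >]]] >] [S [Q < [S [Q < >]] >]]]

6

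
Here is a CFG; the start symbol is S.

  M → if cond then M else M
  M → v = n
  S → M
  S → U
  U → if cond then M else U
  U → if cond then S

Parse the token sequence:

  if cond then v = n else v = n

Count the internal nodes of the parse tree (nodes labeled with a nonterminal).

4

[S [M if cond then [M v = n] else [M v = n]]]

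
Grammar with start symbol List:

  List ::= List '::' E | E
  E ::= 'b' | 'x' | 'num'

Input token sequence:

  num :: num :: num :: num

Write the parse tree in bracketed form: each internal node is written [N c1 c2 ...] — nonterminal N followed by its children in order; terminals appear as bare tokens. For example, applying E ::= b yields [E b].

[List [List [List [List [E num]] :: [E num]] :: [E num]] :: [E num]]

List
List :: E
List :: E :: E
List :: E :: E :: E
E :: E :: E :: E
num :: E :: E :: E
num :: num :: E :: E
num :: num :: num :: E
num :: num :: num :: num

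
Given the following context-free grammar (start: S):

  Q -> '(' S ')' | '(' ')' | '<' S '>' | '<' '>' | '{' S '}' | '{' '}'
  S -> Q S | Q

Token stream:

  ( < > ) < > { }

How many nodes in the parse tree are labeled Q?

4

[S [Q ( [S [Q < >]] )] [S [Q < >] [S [Q { }]]]]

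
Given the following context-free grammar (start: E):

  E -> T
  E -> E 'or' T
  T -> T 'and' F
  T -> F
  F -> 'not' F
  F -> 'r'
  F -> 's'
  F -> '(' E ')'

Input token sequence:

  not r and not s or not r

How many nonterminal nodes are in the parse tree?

[E [E [T [T [F not [F r]]] and [F not [F s]]]] or [T [F not [F r]]]]

11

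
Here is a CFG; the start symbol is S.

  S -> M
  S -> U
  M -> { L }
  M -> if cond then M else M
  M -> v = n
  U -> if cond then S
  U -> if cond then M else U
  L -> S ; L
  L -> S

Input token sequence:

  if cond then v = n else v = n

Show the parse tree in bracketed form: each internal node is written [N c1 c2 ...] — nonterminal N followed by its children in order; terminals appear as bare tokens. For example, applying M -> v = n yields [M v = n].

[S [M if cond then [M v = n] else [M v = n]]]

S
M
if cond then M else M
if cond then v = n else M
if cond then v = n else v = n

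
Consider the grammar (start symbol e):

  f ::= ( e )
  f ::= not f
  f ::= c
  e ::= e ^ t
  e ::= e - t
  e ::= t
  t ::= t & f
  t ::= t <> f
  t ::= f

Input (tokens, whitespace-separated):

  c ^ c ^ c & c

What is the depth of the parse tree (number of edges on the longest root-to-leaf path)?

5

[e [e [e [t [f c]]] ^ [t [f c]]] ^ [t [t [f c]] & [f c]]]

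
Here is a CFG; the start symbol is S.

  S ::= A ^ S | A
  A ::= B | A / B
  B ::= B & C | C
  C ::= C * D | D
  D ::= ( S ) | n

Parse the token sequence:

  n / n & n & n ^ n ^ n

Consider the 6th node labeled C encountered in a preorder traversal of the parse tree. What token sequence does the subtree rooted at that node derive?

n

[S [A [A [B [C [D n]]]] / [B [B [B [C [D n]]] & [C [D n]]] & [C [D n]]]] ^ [S [A [B [C [D n]]]] ^ [S [A [B [C [D n]]]]]]]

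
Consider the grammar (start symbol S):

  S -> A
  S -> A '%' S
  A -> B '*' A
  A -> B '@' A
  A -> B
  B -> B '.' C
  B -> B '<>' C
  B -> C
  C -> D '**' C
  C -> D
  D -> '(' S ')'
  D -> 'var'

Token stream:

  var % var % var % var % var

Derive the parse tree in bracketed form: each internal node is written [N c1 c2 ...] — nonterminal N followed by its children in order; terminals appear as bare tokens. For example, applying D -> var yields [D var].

[S [A [B [C [D var]]]] % [S [A [B [C [D var]]]] % [S [A [B [C [D var]]]] % [S [A [B [C [D var]]]] % [S [A [B [C [D var]]]]]]]]]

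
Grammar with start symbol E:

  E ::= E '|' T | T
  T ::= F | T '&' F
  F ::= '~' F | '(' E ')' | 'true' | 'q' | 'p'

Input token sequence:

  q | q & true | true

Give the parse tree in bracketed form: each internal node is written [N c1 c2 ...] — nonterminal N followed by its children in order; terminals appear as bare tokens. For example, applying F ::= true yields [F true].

[E [E [E [T [F q]]] | [T [T [F q]] & [F true]]] | [T [F true]]]

E
E | T
E | T | T
T | T | T
F | T | T
q | T | T
q | T & F | T
q | F & F | T
q | q & F | T
q | q & true | T
q | q & true | F
q | q & true | true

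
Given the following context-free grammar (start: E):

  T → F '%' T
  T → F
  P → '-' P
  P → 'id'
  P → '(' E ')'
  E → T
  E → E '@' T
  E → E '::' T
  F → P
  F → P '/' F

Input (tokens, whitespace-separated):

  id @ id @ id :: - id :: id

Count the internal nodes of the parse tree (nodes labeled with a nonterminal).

21

[E [E [E [E [E [T [F [P id]]]] @ [T [F [P id]]]] @ [T [F [P id]]]] :: [T [F [P - [P id]]]]] :: [T [F [P id]]]]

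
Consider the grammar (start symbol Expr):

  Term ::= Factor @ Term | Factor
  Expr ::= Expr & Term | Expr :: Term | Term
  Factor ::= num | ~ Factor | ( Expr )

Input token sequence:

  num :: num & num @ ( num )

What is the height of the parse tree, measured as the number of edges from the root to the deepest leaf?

[Expr [Expr [Expr [Term [Factor num]]] :: [Term [Factor num]]] & [Term [Factor num] @ [Term [Factor ( [Expr [Term [Factor num]]] )]]]]

7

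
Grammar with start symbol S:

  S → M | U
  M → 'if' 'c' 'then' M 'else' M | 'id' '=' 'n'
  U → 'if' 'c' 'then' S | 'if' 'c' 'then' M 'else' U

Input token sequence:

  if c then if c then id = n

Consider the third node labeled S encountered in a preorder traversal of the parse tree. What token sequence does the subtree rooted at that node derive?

id = n

[S [U if c then [S [U if c then [S [M id = n]]]]]]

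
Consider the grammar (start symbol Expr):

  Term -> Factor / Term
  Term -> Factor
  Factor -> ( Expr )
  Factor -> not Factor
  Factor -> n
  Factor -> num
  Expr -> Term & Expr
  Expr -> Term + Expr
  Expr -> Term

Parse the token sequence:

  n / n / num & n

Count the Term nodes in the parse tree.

4

[Expr [Term [Factor n] / [Term [Factor n] / [Term [Factor num]]]] & [Expr [Term [Factor n]]]]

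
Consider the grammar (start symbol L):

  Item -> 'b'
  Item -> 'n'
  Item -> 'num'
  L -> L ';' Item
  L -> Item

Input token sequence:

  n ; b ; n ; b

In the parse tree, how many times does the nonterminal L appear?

4

[L [L [L [L [Item n]] ; [Item b]] ; [Item n]] ; [Item b]]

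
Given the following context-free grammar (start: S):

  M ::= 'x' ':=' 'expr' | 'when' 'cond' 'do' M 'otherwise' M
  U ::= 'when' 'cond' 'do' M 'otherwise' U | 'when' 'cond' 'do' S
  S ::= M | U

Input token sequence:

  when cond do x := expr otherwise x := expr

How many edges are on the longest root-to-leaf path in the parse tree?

3

[S [M when cond do [M x := expr] otherwise [M x := expr]]]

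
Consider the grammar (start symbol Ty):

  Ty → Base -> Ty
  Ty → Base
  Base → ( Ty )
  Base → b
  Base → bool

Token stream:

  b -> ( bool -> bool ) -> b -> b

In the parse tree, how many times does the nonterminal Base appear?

[Ty [Base b] -> [Ty [Base ( [Ty [Base bool] -> [Ty [Base bool]]] )] -> [Ty [Base b] -> [Ty [Base b]]]]]

6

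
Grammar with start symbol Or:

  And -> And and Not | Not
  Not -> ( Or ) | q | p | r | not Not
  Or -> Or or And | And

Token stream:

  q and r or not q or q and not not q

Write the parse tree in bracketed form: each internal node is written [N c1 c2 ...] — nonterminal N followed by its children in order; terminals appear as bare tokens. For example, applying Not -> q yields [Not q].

Or
Or or And
Or or And or And
And or And or And
And and Not or And or And
Not and Not or And or And
q and Not or And or And
q and r or And or And
q and r or Not or And
q and r or not Not or And
q and r or not q or And
q and r or not q or And and Not
q and r or not q or Not and Not
q and r or not q or q and Not
q and r or not q or q and not Not
q and r or not q or q and not not Not
q and r or not q or q and not not q

[Or [Or [Or [And [And [Not q]] and [Not r]]] or [And [Not not [Not q]]]] or [And [And [Not q]] and [Not not [Not not [Not q]]]]]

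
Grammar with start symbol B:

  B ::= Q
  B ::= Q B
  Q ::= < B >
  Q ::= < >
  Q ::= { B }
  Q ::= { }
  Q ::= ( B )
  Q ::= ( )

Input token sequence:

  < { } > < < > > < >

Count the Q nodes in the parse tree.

5

[B [Q < [B [Q { }]] >] [B [Q < [B [Q < >]] >] [B [Q < >]]]]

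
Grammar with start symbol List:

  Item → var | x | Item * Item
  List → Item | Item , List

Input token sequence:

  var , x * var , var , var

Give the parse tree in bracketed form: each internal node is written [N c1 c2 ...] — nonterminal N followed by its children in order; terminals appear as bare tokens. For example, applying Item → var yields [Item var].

[List [Item var] , [List [Item [Item x] * [Item var]] , [List [Item var] , [List [Item var]]]]]

List
Item , List
var , List
var , Item , List
var , Item * Item , List
var , x * Item , List
var , x * var , List
var , x * var , Item , List
var , x * var , var , List
var , x * var , var , Item
var , x * var , var , var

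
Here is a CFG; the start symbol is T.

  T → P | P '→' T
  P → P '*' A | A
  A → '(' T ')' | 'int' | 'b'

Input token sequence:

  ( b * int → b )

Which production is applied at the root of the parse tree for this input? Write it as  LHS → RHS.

[T [P [A ( [T [P [P [A b]] * [A int]] → [T [P [A b]]]] )]]]

T → P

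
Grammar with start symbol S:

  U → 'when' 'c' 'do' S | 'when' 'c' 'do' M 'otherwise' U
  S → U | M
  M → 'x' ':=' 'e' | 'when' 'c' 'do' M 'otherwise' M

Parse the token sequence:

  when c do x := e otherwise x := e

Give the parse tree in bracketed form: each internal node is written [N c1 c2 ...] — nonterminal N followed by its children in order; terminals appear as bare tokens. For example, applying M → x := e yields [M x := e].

S
M
when c do M otherwise M
when c do x := e otherwise M
when c do x := e otherwise x := e

[S [M when c do [M x := e] otherwise [M x := e]]]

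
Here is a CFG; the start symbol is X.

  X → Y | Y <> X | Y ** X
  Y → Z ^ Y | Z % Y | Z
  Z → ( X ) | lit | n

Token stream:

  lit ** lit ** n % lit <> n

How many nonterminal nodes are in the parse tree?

14

[X [Y [Z lit]] ** [X [Y [Z lit]] ** [X [Y [Z n] % [Y [Z lit]]] <> [X [Y [Z n]]]]]]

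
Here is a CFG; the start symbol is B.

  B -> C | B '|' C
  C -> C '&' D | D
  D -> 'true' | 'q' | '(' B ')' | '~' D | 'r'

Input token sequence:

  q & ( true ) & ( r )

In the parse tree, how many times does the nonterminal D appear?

[B [C [C [C [D q]] & [D ( [B [C [D true]]] )]] & [D ( [B [C [D r]]] )]]]

5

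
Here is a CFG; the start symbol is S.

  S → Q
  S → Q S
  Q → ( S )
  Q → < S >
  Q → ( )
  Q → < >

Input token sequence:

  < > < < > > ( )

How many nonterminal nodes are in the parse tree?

[S [Q < >] [S [Q < [S [Q < >]] >] [S [Q ( )]]]]

8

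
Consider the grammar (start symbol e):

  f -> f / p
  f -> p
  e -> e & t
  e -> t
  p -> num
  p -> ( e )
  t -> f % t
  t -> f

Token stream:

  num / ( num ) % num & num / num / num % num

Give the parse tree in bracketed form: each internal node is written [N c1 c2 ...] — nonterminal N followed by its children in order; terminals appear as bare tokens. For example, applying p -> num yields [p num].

[e [e [t [f [f [p num]] / [p ( [e [t [f [p num]]]] )]] % [t [f [p num]]]]] & [t [f [f [f [p num]] / [p num]] / [p num]] % [t [f [p num]]]]]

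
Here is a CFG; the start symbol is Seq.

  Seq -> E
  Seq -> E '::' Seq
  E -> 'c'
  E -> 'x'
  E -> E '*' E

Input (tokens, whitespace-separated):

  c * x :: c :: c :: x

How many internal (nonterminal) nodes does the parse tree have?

10

[Seq [E [E c] * [E x]] :: [Seq [E c] :: [Seq [E c] :: [Seq [E x]]]]]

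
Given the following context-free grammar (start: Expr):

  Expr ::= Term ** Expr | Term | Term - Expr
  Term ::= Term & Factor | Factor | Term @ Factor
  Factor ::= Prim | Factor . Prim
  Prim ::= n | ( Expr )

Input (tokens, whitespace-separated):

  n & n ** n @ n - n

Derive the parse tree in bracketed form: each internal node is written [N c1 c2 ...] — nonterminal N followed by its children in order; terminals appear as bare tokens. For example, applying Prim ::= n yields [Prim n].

Expr
Term ** Expr
Term & Factor ** Expr
Factor & Factor ** Expr
Prim & Factor ** Expr
n & Factor ** Expr
n & Prim ** Expr
n & n ** Expr
n & n ** Term - Expr
n & n ** Term @ Factor - Expr
n & n ** Factor @ Factor - Expr
n & n ** Prim @ Factor - Expr
n & n ** n @ Factor - Expr
n & n ** n @ Prim - Expr
n & n ** n @ n - Expr
n & n ** n @ n - Term
n & n ** n @ n - Factor
n & n ** n @ n - Prim
n & n ** n @ n - n

[Expr [Term [Term [Factor [Prim n]]] & [Factor [Prim n]]] ** [Expr [Term [Term [Factor [Prim n]]] @ [Factor [Prim n]]] - [Expr [Term [Factor [Prim n]]]]]]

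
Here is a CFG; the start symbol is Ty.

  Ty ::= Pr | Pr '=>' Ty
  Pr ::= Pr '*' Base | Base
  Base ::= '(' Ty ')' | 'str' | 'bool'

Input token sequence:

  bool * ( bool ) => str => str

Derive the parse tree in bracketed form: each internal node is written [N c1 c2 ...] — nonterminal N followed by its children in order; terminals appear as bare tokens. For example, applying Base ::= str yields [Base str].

[Ty [Pr [Pr [Base bool]] * [Base ( [Ty [Pr [Base bool]]] )]] => [Ty [Pr [Base str]] => [Ty [Pr [Base str]]]]]

Ty
Pr => Ty
Pr * Base => Ty
Base * Base => Ty
bool * Base => Ty
bool * ( Ty ) => Ty
bool * ( Pr ) => Ty
bool * ( Base ) => Ty
bool * ( bool ) => Ty
bool * ( bool ) => Pr => Ty
bool * ( bool ) => Base => Ty
bool * ( bool ) => str => Ty
bool * ( bool ) => str => Pr
bool * ( bool ) => str => Base
bool * ( bool ) => str => str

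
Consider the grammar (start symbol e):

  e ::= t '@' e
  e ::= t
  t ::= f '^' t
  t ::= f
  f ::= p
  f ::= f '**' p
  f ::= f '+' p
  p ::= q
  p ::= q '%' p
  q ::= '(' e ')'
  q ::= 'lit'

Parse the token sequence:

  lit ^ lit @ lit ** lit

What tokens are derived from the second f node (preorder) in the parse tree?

[e [t [f [p [q lit]]] ^ [t [f [p [q lit]]]]] @ [e [t [f [f [p [q lit]]] ** [p [q lit]]]]]]

lit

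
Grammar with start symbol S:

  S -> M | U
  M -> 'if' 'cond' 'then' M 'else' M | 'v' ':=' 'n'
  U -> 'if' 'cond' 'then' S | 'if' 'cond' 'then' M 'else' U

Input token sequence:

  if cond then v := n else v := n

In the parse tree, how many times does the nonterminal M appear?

[S [M if cond then [M v := n] else [M v := n]]]

3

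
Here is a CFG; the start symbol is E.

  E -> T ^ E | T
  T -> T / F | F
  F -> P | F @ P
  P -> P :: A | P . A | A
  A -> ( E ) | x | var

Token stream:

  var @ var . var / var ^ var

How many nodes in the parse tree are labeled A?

5

[E [T [T [F [F [P [A var]]] @ [P [P [A var]] . [A var]]]] / [F [P [A var]]]] ^ [E [T [F [P [A var]]]]]]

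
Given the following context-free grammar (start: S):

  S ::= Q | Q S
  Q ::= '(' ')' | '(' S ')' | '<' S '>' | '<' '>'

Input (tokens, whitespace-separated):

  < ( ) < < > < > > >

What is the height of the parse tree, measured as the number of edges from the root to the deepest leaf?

8

[S [Q < [S [Q ( )] [S [Q < [S [Q < >] [S [Q < >]]] >]]] >]]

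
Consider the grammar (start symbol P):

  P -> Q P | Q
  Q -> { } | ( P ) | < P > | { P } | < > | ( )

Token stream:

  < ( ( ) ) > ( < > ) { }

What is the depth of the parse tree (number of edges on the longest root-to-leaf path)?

6

[P [Q < [P [Q ( [P [Q ( )]] )]] >] [P [Q ( [P [Q < >]] )] [P [Q { }]]]]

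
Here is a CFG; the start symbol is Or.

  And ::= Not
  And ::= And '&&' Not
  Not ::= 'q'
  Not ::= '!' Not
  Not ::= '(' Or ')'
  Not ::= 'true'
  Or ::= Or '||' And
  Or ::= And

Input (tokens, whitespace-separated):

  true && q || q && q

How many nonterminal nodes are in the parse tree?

10

[Or [Or [And [And [Not true]] && [Not q]]] || [And [And [Not q]] && [Not q]]]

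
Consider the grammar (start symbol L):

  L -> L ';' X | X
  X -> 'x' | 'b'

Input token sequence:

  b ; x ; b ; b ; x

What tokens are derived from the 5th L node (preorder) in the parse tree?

b

[L [L [L [L [L [X b]] ; [X x]] ; [X b]] ; [X b]] ; [X x]]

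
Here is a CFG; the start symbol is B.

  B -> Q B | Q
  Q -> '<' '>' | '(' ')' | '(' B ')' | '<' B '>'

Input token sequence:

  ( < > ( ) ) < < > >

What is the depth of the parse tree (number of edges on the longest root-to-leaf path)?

[B [Q ( [B [Q < >] [B [Q ( )]]] )] [B [Q < [B [Q < >]] >]]]

5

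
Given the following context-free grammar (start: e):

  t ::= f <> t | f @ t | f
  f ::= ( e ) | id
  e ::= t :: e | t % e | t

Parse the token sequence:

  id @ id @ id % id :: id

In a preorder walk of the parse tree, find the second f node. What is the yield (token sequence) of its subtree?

[e [t [f id] @ [t [f id] @ [t [f id]]]] % [e [t [f id]] :: [e [t [f id]]]]]

id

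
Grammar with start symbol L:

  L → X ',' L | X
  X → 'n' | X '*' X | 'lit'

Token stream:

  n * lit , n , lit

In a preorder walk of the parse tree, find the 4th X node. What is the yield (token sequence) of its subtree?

[L [X [X n] * [X lit]] , [L [X n] , [L [X lit]]]]

n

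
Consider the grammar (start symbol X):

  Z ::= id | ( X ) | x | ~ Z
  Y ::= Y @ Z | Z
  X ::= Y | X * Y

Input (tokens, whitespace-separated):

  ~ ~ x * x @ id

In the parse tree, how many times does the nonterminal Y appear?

3

[X [X [Y [Z ~ [Z ~ [Z x]]]]] * [Y [Y [Z x]] @ [Z id]]]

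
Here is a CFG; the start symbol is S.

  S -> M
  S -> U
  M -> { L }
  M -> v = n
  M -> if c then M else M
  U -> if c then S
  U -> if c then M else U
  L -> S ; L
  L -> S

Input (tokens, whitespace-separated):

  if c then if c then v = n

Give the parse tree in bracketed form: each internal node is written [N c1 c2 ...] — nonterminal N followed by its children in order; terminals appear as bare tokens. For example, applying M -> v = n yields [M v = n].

[S [U if c then [S [U if c then [S [M v = n]]]]]]

S
U
if c then S
if c then U
if c then if c then S
if c then if c then M
if c then if c then v = n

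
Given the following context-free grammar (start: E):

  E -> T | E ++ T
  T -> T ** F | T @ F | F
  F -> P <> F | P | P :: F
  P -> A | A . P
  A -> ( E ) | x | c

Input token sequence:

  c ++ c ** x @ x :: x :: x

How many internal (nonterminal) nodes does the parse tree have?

[E [E [T [F [P [A c]]]]] ++ [T [T [T [F [P [A c]]]] ** [F [P [A x]]]] @ [F [P [A x]] :: [F [P [A x]] :: [F [P [A x]]]]]]]

24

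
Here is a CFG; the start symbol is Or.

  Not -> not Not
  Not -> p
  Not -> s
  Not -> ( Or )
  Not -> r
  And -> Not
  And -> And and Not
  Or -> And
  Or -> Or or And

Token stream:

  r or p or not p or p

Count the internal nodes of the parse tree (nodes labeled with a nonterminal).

13

[Or [Or [Or [Or [And [Not r]]] or [And [Not p]]] or [And [Not not [Not p]]]] or [And [Not p]]]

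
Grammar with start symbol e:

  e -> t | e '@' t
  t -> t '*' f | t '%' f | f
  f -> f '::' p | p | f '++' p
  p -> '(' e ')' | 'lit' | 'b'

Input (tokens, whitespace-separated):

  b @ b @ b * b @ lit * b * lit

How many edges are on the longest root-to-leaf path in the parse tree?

[e [e [e [e [t [f [p b]]]] @ [t [f [p b]]]] @ [t [t [f [p b]]] * [f [p b]]]] @ [t [t [t [f [p lit]]] * [f [p b]]] * [f [p lit]]]]

7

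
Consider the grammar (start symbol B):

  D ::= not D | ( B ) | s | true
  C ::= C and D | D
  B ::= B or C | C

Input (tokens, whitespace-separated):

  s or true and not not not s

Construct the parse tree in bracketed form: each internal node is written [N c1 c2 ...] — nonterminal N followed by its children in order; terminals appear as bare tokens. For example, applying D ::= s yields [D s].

[B [B [C [D s]]] or [C [C [D true]] and [D not [D not [D not [D s]]]]]]

B
B or C
C or C
D or C
s or C
s or C and D
s or D and D
s or true and D
s or true and not D
s or true and not not D
s or true and not not not D
s or true and not not not s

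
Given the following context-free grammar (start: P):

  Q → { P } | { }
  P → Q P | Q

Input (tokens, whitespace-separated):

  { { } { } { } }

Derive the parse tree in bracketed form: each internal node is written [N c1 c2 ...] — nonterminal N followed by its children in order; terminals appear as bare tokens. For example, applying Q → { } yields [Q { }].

[P [Q { [P [Q { }] [P [Q { }] [P [Q { }]]]] }]]

P
Q
{ P }
{ Q P }
{ { } P }
{ { } Q P }
{ { } { } P }
{ { } { } Q }
{ { } { } { } }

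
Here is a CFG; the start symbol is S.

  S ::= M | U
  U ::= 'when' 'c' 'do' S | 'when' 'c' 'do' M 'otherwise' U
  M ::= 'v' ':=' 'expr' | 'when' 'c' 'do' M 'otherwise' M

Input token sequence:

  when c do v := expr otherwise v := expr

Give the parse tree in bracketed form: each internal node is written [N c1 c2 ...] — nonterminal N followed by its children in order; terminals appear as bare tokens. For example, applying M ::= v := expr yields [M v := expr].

[S [M when c do [M v := expr] otherwise [M v := expr]]]

S
M
when c do M otherwise M
when c do v := expr otherwise M
when c do v := expr otherwise v := expr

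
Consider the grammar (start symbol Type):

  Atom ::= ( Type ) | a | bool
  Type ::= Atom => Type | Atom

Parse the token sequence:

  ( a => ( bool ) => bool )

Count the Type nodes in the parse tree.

[Type [Atom ( [Type [Atom a] => [Type [Atom ( [Type [Atom bool]] )] => [Type [Atom bool]]]] )]]

5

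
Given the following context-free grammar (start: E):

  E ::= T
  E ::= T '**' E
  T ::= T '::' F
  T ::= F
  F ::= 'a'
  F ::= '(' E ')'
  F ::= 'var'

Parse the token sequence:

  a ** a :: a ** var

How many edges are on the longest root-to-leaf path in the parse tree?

[E [T [F a]] ** [E [T [T [F a]] :: [F a]] ** [E [T [F var]]]]]

5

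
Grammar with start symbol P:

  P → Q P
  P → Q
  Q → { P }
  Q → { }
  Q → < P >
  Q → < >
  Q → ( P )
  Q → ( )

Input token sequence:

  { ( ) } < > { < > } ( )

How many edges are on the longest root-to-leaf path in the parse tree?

[P [Q { [P [Q ( )]] }] [P [Q < >] [P [Q { [P [Q < >]] }] [P [Q ( )]]]]]

6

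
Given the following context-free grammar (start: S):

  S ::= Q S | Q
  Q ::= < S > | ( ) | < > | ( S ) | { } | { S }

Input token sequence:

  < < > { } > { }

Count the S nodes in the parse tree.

4

[S [Q < [S [Q < >] [S [Q { }]]] >] [S [Q { }]]]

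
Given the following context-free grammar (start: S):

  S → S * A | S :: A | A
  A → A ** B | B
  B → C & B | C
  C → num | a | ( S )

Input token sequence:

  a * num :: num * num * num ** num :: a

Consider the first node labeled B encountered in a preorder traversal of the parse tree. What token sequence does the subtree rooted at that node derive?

a

[S [S [S [S [S [S [A [B [C a]]]] * [A [B [C num]]]] :: [A [B [C num]]]] * [A [B [C num]]]] * [A [A [B [C num]]] ** [B [C num]]]] :: [A [B [C a]]]]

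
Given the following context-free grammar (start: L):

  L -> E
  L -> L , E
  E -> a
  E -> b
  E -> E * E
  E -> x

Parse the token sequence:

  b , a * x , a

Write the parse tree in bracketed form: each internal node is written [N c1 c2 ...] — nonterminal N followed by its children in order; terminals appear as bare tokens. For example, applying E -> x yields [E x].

[L [L [L [E b]] , [E [E a] * [E x]]] , [E a]]

L
L , E
L , E , E
E , E , E
b , E , E
b , E * E , E
b , a * E , E
b , a * x , E
b , a * x , a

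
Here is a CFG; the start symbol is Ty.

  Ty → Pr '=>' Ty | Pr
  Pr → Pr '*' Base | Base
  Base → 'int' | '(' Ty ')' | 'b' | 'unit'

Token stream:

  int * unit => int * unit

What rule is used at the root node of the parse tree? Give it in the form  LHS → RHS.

[Ty [Pr [Pr [Base int]] * [Base unit]] => [Ty [Pr [Pr [Base int]] * [Base unit]]]]

Ty → Pr '=>' Ty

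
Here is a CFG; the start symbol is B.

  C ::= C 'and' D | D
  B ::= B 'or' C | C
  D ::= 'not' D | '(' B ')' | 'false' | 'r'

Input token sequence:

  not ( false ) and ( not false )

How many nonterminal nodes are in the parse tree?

[B [C [C [D not [D ( [B [C [D false]]] )]]] and [D ( [B [C [D not [D false]]]] )]]]

13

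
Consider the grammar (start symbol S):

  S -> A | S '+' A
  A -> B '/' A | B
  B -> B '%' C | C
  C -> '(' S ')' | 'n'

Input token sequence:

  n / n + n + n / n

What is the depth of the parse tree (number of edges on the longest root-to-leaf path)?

[S [S [S [A [B [C n]] / [A [B [C n]]]]] + [A [B [C n]]]] + [A [B [C n]] / [A [B [C n]]]]]

7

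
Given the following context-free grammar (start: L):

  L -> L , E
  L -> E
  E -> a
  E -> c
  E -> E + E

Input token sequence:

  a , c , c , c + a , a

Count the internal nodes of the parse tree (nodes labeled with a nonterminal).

12

[L [L [L [L [L [E a]] , [E c]] , [E c]] , [E [E c] + [E a]]] , [E a]]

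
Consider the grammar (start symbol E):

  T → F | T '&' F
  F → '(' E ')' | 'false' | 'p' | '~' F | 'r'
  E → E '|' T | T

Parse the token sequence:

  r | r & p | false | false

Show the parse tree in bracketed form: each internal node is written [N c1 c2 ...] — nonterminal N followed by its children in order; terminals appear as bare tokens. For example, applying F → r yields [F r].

[E [E [E [E [T [F r]]] | [T [T [F r]] & [F p]]] | [T [F false]]] | [T [F false]]]

E
E | T
E | T | T
E | T | T | T
T | T | T | T
F | T | T | T
r | T | T | T
r | T & F | T | T
r | F & F | T | T
r | r & F | T | T
r | r & p | T | T
r | r & p | F | T
r | r & p | false | T
r | r & p | false | F
r | r & p | false | false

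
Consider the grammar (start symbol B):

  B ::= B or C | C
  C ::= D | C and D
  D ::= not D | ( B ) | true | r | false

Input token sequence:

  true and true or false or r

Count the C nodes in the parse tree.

[B [B [B [C [C [D true]] and [D true]]] or [C [D false]]] or [C [D r]]]

4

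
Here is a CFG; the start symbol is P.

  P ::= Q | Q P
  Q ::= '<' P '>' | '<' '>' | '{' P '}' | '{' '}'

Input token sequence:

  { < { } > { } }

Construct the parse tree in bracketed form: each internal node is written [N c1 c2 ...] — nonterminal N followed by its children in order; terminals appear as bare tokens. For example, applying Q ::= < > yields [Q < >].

P
Q
{ P }
{ Q P }
{ < P > P }
{ < Q > P }
{ < { } > P }
{ < { } > Q }
{ < { } > { } }

[P [Q { [P [Q < [P [Q { }]] >] [P [Q { }]]] }]]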